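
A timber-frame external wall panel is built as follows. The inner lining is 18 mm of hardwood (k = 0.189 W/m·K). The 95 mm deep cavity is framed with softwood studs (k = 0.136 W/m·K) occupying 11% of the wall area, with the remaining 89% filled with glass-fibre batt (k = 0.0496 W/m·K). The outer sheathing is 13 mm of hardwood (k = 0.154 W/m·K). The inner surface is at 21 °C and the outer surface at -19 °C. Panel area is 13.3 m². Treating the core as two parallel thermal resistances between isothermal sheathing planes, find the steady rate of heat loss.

Q ≈ 298 W

Sheathing layers in series; stud and cavity paths in parallel between them.
R_inner = 0.018/(0.189×13.3) = 0.007161 K/W
R_stud  = 0.095/(0.136×0.11×13.3) = 0.4775 K/W
R_cav   = 0.095/(0.0496×0.89×13.3) = 0.1618 K/W
1/R_core = 1/R_stud + 1/R_cav → R_core = 0.1209 K/W
R_outer = 0.013/(0.154×13.3) = 0.006347 K/W
R_total = 0.1344 K/W
Q = ΔT/R_total = 40/0.1344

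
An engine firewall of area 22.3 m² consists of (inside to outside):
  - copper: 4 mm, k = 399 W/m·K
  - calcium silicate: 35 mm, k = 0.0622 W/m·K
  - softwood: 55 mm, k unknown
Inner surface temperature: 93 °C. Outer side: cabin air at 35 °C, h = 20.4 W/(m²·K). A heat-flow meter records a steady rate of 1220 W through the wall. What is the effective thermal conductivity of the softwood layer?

k ≈ 0.123 W/(m·K)

Using the resistance-network approach (series):
R_copper = L/(kA) = 0.004/(399×22.3) = 4.496×10^-7 K/W
R_calcium silicate = L/(kA) = 0.035/(0.0622×22.3) = 0.02523 K/W
R_outer film = 1/(h_o·A) = 1/(20.4×22.3) = 0.002198 K/W
Sum of known resistances R_other = 0.02743 K/W
Total R = ΔT/Q = 58/1220 = 0.04754 K/W
R_softwood = R_total − R_other = 0.02011 K/W
k = L/(R·A) = 0.055/(0.02011×22.3)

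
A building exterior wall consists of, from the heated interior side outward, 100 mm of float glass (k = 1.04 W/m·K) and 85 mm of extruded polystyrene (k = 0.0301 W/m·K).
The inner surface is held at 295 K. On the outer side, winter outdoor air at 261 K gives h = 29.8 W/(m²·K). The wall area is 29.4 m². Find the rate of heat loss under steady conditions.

Q ≈ 338 W

Using the resistance-network approach (series):
R_float glass = L/(kA) = 0.1/(1.04×29.4) = 0.003271 K/W
R_extruded polystyrene = L/(kA) = 0.085/(0.0301×29.4) = 0.09605 K/W
R_outer film = 1/(h_o·A) = 1/(29.8×29.4) = 0.001141 K/W
R_total = 0.1005 K/W
Q = ΔT / R_total = 34 / 0.1005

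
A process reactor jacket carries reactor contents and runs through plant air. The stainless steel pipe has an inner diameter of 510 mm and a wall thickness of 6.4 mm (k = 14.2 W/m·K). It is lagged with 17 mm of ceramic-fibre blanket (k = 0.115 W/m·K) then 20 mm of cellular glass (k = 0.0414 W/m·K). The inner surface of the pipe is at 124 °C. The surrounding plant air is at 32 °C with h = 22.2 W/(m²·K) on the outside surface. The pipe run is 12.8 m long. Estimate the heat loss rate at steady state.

Q ≈ 3110 W

Radial resistances (cylindrical: R_cond = ln(r_o/r_i)/(2πkL), R_conv = 1/(h·2πrL)):
R_stainless steel pipe wall = ln(261.4/255)/(2π×14.2×12.8) = 2.171×10^-5 K/W
R_ceramic-fibre blanket = ln(278.4/261.4)/(2π×0.115×12.8) = 0.006812 K/W
R_cellular glass = ln(298.4/278.4)/(2π×0.0414×12.8) = 0.02084 K/W
R_outer film = 1/(h_o·2πr_oL) = 1/(22.2×2π×0.2984×12.8) = 0.001877 K/W
R_total = 0.02955 K/W
Q = ΔT/R_total = 92/0.02955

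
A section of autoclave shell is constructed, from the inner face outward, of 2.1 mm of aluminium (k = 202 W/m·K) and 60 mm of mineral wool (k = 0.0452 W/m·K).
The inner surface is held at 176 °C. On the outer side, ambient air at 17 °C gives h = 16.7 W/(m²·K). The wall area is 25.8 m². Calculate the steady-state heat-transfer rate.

Q ≈ 2960 W

Model the wall as resistances in series:
R_aluminium = L/(kA) = 0.0021/(202×25.8) = 4.029×10^-7 K/W
R_mineral wool = L/(kA) = 0.06/(0.0452×25.8) = 0.05145 K/W
R_outer film = 1/(h_o·A) = 1/(16.7×25.8) = 0.002321 K/W
R_total = 0.05377 K/W
Q = ΔT / R_total = 159 / 0.05377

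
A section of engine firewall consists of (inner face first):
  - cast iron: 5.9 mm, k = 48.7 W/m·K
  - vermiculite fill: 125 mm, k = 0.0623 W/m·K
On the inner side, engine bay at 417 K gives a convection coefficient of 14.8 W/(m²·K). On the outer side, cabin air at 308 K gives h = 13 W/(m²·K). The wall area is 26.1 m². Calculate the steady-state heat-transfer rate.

Q ≈ 1320 W

Thermal resistances in series:
R_inner film = 1/(h_i·A) = 1/(14.8×26.1) = 0.002589 K/W
R_cast iron = L/(kA) = 0.0059/(48.7×26.1) = 4.642×10^-6 K/W
R_vermiculite fill = L/(kA) = 0.125/(0.0623×26.1) = 0.07687 K/W
R_outer film = 1/(h_o·A) = 1/(13×26.1) = 0.002947 K/W
R_total = 0.08242 K/W
Q = ΔT / R_total = 109 / 0.08242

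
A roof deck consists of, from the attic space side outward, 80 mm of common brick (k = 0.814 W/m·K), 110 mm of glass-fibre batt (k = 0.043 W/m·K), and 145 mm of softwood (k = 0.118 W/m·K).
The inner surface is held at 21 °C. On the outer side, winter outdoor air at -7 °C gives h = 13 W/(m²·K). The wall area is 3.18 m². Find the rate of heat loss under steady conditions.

Model the wall as resistances in series:
R_common brick = L/(kA) = 0.08/(0.814×3.18) = 0.03091 K/W
R_glass-fibre batt = L/(kA) = 0.11/(0.043×3.18) = 0.8044 K/W
R_softwood = L/(kA) = 0.145/(0.118×3.18) = 0.3864 K/W
R_outer film = 1/(h_o·A) = 1/(13×3.18) = 0.02419 K/W
R_total = 1.246 K/W
Q = ΔT / R_total = 28 / 1.246

Q ≈ 22.5 W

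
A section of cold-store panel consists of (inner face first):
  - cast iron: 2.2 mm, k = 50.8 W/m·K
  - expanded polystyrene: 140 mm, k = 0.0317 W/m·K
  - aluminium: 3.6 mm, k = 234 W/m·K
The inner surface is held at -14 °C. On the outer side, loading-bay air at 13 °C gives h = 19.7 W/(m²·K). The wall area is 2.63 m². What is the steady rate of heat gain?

Using the resistance-network approach (series):
R_cast iron = L/(kA) = 0.0022/(50.8×2.63) = 1.647×10^-5 K/W
R_expanded polystyrene = L/(kA) = 0.14/(0.0317×2.63) = 1.679 K/W
R_aluminium = L/(kA) = 0.0036/(234×2.63) = 5.85×10^-6 K/W
R_outer film = 1/(h_o·A) = 1/(19.7×2.63) = 0.0193 K/W
R_total = 1.699 K/W
Q = ΔT / R_total = 27 / 1.699

Q ≈ 15.9 W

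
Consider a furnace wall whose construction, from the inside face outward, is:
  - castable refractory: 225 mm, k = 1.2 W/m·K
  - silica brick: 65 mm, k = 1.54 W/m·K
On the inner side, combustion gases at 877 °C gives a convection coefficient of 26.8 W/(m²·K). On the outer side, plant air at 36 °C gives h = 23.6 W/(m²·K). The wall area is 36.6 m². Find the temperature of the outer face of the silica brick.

T ≈ 151 °C

Using the resistance-network approach (series):
R_inner film = 1/(h_i·A) = 1/(26.8×36.6) = 0.001019 K/W
R_castable refractory = L/(kA) = 0.225/(1.2×36.6) = 0.005123 K/W
R_silica brick = L/(kA) = 0.065/(1.54×36.6) = 0.001153 K/W
R_outer film = 1/(h_o·A) = 1/(23.6×36.6) = 0.001158 K/W
R_total = 0.008453 K/W;  Q = ΔT/R_total = 841/0.008453 = 99490 W
T_interface = T_inner − Q·ΣR(inner→interface) = 877 − 99500×0.007296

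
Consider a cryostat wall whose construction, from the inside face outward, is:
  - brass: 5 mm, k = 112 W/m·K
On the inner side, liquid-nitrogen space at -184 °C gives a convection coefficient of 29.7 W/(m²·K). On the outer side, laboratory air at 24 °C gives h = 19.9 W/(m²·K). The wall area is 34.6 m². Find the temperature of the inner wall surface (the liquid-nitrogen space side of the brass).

T ≈ -101 °C

Model the wall as resistances in series:
R_inner film = 1/(h_i·A) = 1/(29.7×34.6) = 9.731×10^-4 K/W
R_brass = L/(kA) = 0.005/(112×34.6) = 1.29×10^-6 K/W
R_outer film = 1/(h_o·A) = 1/(19.9×34.6) = 0.001452 K/W
R_total = 0.002427 K/W;  Q = ΔT/R_total = 208/0.002427 = 85710 W
T_interface = T_inner + Q·ΣR(inner→interface) = -184 + 85700×9.731×10^-4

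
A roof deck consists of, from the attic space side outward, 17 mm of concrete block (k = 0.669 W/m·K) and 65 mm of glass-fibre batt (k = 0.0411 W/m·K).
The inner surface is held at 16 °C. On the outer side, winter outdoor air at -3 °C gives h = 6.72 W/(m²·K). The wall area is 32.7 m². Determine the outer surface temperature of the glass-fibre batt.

Series thermal resistances:
R_concrete block = L/(kA) = 0.017/(0.669×32.7) = 7.771×10^-4 K/W
R_glass-fibre batt = L/(kA) = 0.065/(0.0411×32.7) = 0.04836 K/W
R_outer film = 1/(h_o·A) = 1/(6.72×32.7) = 0.004551 K/W
R_total = 0.05369 K/W;  Q = ΔT/R_total = 19/0.05369 = 353.9 W
T_interface = T_inner − Q·ΣR(inner→interface) = 16 − 354×0.04914

T ≈ -1.39 °C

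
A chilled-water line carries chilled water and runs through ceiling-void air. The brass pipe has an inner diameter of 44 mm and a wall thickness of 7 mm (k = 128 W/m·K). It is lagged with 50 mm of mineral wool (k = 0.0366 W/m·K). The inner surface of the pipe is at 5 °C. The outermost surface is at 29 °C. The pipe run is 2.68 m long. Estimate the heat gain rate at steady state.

Q ≈ 14.8 W

Per-layer cylindrical resistances, series-summed:
R_brass pipe wall = ln(29/22)/(2π×128×2.68) = 1.282×10^-4 K/W
R_mineral wool = ln(79/29)/(2π×0.0366×2.68) = 1.626 K/W
R_total = 1.626 K/W
Q = ΔT/R_total = 24/1.626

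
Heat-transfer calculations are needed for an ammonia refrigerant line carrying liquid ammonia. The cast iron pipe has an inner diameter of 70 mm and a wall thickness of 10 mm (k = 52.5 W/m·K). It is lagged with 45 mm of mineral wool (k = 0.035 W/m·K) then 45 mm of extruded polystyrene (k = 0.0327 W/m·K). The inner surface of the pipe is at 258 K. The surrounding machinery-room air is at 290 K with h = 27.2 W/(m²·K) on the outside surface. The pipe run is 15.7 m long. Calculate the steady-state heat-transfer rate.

For a radial system each layer contributes R = ln(r_out/r_in)/(2πkL); films add R = 1/(hA).
R_cast iron pipe wall = ln(45/35)/(2π×52.5×15.7) = 4.853×10^-5 K/W
R_mineral wool = ln(90/45)/(2π×0.035×15.7) = 0.2008 K/W
R_extruded polystyrene = ln(135/90)/(2π×0.0327×15.7) = 0.1257 K/W
R_outer film = 1/(h_o·2πr_oL) = 1/(27.2×2π×0.135×15.7) = 0.002761 K/W
R_total = 0.3293 K/W
Q = ΔT/R_total = 32/0.3293

Q ≈ 97.2 W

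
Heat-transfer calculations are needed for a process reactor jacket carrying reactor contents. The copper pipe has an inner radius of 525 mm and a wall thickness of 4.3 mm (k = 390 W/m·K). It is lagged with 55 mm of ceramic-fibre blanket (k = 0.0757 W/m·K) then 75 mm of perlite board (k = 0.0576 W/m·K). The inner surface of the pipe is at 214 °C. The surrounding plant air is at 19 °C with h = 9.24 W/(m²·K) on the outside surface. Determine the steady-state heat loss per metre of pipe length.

Treating each annulus and film as a series resistance:
R_copper pipe wall = ln(529.3/525)/(2π×390×1) = 3.329×10^-6 K/W
R_ceramic-fibre blanket = ln(584.3/529.3)/(2π×0.0757×1) = 0.2078 K/W
R_perlite board = ln(659.3/584.3)/(2π×0.0576×1) = 0.3337 K/W
R_outer film = 1/(h_o·2πr_oL) = 1/(9.24×2π×0.6593×1) = 0.02613 K/W
R_total = 0.5677 K/W
Q = ΔT/R_total = 195/0.5677

q′ ≈ 344 W/m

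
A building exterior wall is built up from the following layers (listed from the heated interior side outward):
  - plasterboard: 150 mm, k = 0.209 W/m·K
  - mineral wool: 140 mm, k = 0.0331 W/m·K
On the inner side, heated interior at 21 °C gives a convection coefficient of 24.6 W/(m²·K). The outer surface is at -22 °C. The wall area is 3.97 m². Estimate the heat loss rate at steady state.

Using the resistance-network approach (series):
R_inner film = 1/(h_i·A) = 1/(24.6×3.97) = 0.01024 K/W
R_plasterboard = L/(kA) = 0.15/(0.209×3.97) = 0.1808 K/W
R_mineral wool = L/(kA) = 0.14/(0.0331×3.97) = 1.065 K/W
R_total = 1.256 K/W
Q = ΔT / R_total = 43 / 1.256

Q ≈ 34.2 W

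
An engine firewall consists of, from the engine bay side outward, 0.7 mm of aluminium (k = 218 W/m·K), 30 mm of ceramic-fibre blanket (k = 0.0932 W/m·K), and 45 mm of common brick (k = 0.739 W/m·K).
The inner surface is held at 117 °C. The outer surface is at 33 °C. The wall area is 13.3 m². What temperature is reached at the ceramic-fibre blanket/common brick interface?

Using the resistance-network approach (series):
R_aluminium = L/(kA) = 0.0007/(218×13.3) = 2.414×10^-7 K/W
R_ceramic-fibre blanket = L/(kA) = 0.03/(0.0932×13.3) = 0.0242 K/W
R_common brick = L/(kA) = 0.045/(0.739×13.3) = 0.004578 K/W
R_total = 0.02878 K/W;  Q = ΔT/R_total = 84/0.02878 = 2919 W
T_interface = T_inner − Q·ΣR(inner→interface) = 117 − 2920×0.0242

T ≈ 46.4 °C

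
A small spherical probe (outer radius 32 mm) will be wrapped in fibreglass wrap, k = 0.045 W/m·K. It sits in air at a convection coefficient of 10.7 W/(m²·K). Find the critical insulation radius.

For a sphere r_cr = 2k/h = 2×0.045/10.7
r_cr = 8.41 mm; since the bare radius (32 mm) is above r_cr, any added insulation will reduce heat loss.

r_cr ≈ 8.41 mm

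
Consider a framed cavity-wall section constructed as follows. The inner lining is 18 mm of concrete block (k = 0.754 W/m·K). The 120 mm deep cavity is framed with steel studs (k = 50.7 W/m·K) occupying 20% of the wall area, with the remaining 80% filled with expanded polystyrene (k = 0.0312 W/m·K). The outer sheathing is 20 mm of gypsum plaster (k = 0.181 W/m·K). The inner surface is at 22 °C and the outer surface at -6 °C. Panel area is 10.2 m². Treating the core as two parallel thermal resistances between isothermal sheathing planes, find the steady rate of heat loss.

Q ≈ 1950 W

Sheathing layers in series; stud and cavity paths in parallel between them.
R_inner = 0.018/(0.754×10.2) = 0.00234 K/W
R_stud  = 0.12/(50.7×0.2×10.2) = 0.00116 K/W
R_cav   = 0.12/(0.0312×0.8×10.2) = 0.4713 K/W
1/R_core = 1/R_stud + 1/R_cav → R_core = 0.001157 K/W
R_outer = 0.02/(0.181×10.2) = 0.01083 K/W
R_total = 0.01433 K/W
Q = ΔT/R_total = 28/0.01433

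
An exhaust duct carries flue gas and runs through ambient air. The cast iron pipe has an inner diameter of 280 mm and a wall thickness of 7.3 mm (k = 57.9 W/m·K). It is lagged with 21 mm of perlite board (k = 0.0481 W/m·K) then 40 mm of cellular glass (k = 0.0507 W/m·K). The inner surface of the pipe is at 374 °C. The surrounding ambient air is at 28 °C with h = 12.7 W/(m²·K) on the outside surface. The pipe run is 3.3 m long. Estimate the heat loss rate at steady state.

Per-layer cylindrical resistances, series-summed:
R_cast iron pipe wall = ln(147.3/140)/(2π×57.9×3.3) = 4.234×10^-5 K/W
R_perlite board = ln(168.3/147.3)/(2π×0.0481×3.3) = 0.1336 K/W
R_cellular glass = ln(208.3/168.3)/(2π×0.0507×3.3) = 0.2028 K/W
R_outer film = 1/(h_o·2πr_oL) = 1/(12.7×2π×0.2083×3.3) = 0.01823 K/W
R_total = 0.3547 K/W
Q = ΔT/R_total = 346/0.3547

Q ≈ 975 W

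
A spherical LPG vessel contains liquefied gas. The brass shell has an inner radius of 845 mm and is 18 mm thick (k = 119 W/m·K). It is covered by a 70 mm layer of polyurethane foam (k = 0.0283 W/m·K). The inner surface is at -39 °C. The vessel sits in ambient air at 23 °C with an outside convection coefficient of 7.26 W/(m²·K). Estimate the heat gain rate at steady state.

For a spherical shell R = (1/r₁ − 1/r₂)/(4πk); film R = 1/(h·4πr²). In series:
R_brass shell = (1/0.845 − 1/0.863)/(4π×119) = 1.651×10^-5 K/W
R_polyurethane foam = (1/0.863 − 1/0.933)/(4π×0.0283) = 0.2445 K/W
R_outer film = 1/(h·4πr_o²) = 1/(7.26×4π×0.933²) = 0.01259 K/W
R_total = 0.2571 K/W
Q = ΔT/R_total = 62/0.2571

Q ≈ 241 W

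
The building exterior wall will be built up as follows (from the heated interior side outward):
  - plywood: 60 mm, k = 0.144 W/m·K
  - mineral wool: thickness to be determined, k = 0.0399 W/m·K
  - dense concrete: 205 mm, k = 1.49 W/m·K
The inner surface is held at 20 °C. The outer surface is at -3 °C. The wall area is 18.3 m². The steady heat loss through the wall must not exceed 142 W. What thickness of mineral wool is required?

Treating each layer as a thermal resistance in series:
R_plywood = L/(kA) = 0.06/(0.144×18.3) = 0.02277 K/W
R_dense concrete = L/(kA) = 0.205/(1.49×18.3) = 0.007518 K/W
Sum of the known resistances R_other = 0.03029 K/W
Required total resistance R_tot = ΔT/Q_allow = 23/142 = 0.162 K/W
R_mineral wool = R_tot − R_other = 0.1317 K/W
L = R·k·A = 0.1317×0.0399×18.3

L ≈ 96.2 mm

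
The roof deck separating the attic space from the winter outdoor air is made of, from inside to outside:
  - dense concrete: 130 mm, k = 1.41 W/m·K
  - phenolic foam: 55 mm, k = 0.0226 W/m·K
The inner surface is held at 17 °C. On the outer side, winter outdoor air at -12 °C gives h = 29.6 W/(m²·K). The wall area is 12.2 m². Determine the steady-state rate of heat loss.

Thermal resistances in series:
R_dense concrete = L/(kA) = 0.13/(1.41×12.2) = 0.007557 K/W
R_phenolic foam = L/(kA) = 0.055/(0.0226×12.2) = 0.1995 K/W
R_outer film = 1/(h_o·A) = 1/(29.6×12.2) = 0.002769 K/W
R_total = 0.2098 K/W
Q = ΔT / R_total = 29 / 0.2098

Q ≈ 138 W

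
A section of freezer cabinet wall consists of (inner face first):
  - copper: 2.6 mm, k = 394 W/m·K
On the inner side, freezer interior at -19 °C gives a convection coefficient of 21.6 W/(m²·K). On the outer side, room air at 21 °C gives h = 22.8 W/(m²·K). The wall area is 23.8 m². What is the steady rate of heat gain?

Thermal resistances in series:
R_inner film = 1/(h_i·A) = 1/(21.6×23.8) = 0.001945 K/W
R_copper = L/(kA) = 0.0026/(394×23.8) = 2.773×10^-7 K/W
R_outer film = 1/(h_o·A) = 1/(22.8×23.8) = 0.001843 K/W
R_total = 0.003788 K/W
Q = ΔT / R_total = 40 / 0.003788

Q ≈ 10600 W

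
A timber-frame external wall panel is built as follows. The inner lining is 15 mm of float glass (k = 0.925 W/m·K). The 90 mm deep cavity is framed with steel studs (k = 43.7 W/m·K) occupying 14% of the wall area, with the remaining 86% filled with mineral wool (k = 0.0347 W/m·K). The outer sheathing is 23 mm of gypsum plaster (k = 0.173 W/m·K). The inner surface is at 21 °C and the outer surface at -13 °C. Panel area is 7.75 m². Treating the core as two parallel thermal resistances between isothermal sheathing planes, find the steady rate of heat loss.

Q ≈ 1610 W

Sheathing layers in series; stud and cavity paths in parallel between them.
R_inner = 0.015/(0.925×7.75) = 0.002092 K/W
R_stud  = 0.09/(43.7×0.14×7.75) = 0.001898 K/W
R_cav   = 0.09/(0.0347×0.86×7.75) = 0.3891 K/W
1/R_core = 1/R_stud + 1/R_cav → R_core = 0.001889 K/W
R_outer = 0.023/(0.173×7.75) = 0.01715 K/W
R_total = 0.02114 K/W
Q = ΔT/R_total = 34/0.02114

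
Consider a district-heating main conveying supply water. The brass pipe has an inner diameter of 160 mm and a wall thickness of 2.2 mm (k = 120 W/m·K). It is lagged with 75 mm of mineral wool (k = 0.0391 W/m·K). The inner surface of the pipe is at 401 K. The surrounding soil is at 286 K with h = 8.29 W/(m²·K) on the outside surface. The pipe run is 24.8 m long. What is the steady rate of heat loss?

Q ≈ 1030 W

Cylindrical conduction, so R = ln(r₂/r₁)/(2πkL) per layer, in series:
R_brass pipe wall = ln(82.2/80)/(2π×120×24.8) = 1.451×10^-6 K/W
R_mineral wool = ln(157.2/82.2)/(2π×0.0391×24.8) = 0.1064 K/W
R_outer film = 1/(h_o·2πr_oL) = 1/(8.29×2π×0.1572×24.8) = 0.004924 K/W
R_total = 0.1113 K/W
Q = ΔT/R_total = 115/0.1113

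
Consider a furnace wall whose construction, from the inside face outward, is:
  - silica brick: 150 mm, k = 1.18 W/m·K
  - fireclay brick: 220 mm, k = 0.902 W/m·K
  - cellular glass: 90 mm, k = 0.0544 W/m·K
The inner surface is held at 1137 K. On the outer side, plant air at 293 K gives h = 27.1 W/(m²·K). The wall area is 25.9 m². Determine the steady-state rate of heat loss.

Q ≈ 10600 W

Series thermal resistances:
R_silica brick = L/(kA) = 0.15/(1.18×25.9) = 0.004908 K/W
R_fireclay brick = L/(kA) = 0.22/(0.902×25.9) = 0.009417 K/W
R_cellular glass = L/(kA) = 0.09/(0.0544×25.9) = 0.06388 K/W
R_outer film = 1/(h_o·A) = 1/(27.1×25.9) = 0.001425 K/W
R_total = 0.07963 K/W
Q = ΔT / R_total = 844 / 0.07963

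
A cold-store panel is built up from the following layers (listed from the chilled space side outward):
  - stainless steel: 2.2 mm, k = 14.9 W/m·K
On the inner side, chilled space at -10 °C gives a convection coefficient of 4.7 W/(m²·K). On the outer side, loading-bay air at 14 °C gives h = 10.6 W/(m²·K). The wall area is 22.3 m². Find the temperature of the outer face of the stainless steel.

Using the resistance-network approach (series):
R_inner film = 1/(h_i·A) = 1/(4.7×22.3) = 0.009541 K/W
R_stainless steel = L/(kA) = 0.0022/(14.9×22.3) = 6.621×10^-6 K/W
R_outer film = 1/(h_o·A) = 1/(10.6×22.3) = 0.00423 K/W
R_total = 0.01378 K/W;  Q = ΔT/R_total = 24/0.01378 = 1742 W
T_interface = T_inner + Q·ΣR(inner→interface) = -10 + 1740×0.009548

T ≈ 6.63 °C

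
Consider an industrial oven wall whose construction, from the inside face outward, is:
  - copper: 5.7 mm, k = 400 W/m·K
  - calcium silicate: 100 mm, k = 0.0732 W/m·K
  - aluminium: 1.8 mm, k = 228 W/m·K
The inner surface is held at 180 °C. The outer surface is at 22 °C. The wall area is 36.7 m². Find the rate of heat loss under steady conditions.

Thermal resistances in series:
R_copper = L/(kA) = 0.0057/(400×36.7) = 3.883×10^-7 K/W
R_calcium silicate = L/(kA) = 0.1/(0.0732×36.7) = 0.03722 K/W
R_aluminium = L/(kA) = 0.0018/(228×36.7) = 2.151×10^-7 K/W
R_total = 0.03722 K/W
Q = ΔT / R_total = 158 / 0.03722

Q ≈ 4240 W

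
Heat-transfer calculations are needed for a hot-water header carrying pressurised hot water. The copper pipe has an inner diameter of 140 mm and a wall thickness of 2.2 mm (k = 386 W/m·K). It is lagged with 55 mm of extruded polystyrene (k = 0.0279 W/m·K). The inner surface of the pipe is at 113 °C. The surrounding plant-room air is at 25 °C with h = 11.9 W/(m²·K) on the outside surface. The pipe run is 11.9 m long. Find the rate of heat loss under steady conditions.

Treating each annulus and film as a series resistance:
R_copper pipe wall = ln(72.2/70)/(2π×386×11.9) = 1.072×10^-6 K/W
R_extruded polystyrene = ln(127.2/72.2)/(2π×0.0279×11.9) = 0.2715 K/W
R_outer film = 1/(h_o·2πr_oL) = 1/(11.9×2π×0.1272×11.9) = 0.008836 K/W
R_total = 0.2803 K/W
Q = ΔT/R_total = 88/0.2803

Q ≈ 314 W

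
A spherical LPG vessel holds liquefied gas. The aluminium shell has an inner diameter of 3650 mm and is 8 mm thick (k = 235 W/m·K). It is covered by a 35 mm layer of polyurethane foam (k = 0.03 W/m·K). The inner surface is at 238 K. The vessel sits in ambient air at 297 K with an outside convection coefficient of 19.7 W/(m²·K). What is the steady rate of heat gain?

Each spherical layer contributes R = (1/r_i − 1/r_o)/(4πk):
R_aluminium shell = (1/1.825 − 1/1.833)/(4π×235) = 8.098×10^-7 K/W
R_polyurethane foam = (1/1.833 − 1/1.868)/(4π×0.03) = 0.02711 K/W
R_outer film = 1/(h·4πr_o²) = 1/(19.7×4π×1.868²) = 0.001158 K/W
R_total = 0.02827 K/W
Q = ΔT/R_total = 59/0.02827

Q ≈ 2090 W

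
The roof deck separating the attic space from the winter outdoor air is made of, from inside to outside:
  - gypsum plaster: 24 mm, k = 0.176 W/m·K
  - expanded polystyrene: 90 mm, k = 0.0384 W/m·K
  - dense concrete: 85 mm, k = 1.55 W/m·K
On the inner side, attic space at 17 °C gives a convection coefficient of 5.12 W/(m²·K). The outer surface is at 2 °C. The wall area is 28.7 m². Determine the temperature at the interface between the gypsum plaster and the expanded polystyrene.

T ≈ 15.2 °C

Model the wall as resistances in series:
R_inner film = 1/(h_i·A) = 1/(5.12×28.7) = 0.006805 K/W
R_gypsum plaster = L/(kA) = 0.024/(0.176×28.7) = 0.004751 K/W
R_expanded polystyrene = L/(kA) = 0.09/(0.0384×28.7) = 0.08166 K/W
R_dense concrete = L/(kA) = 0.085/(1.55×28.7) = 0.001911 K/W
R_total = 0.09513 K/W;  Q = ΔT/R_total = 15/0.09513 = 157.7 W
T_interface = T_inner − Q·ΣR(inner→interface) = 17 − 158×0.01156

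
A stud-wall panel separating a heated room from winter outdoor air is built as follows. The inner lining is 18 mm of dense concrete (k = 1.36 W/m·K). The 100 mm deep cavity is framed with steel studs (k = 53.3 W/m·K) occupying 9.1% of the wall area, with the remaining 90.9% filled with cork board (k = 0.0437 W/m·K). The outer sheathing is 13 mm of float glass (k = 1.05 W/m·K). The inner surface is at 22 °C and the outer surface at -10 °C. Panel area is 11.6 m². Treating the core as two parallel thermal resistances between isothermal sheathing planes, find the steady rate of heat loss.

Sheathing layers in series; stud and cavity paths in parallel between them.
R_inner = 0.018/(1.36×11.6) = 0.001141 K/W
R_stud  = 0.1/(53.3×0.091×11.6) = 0.001777 K/W
R_cav   = 0.1/(0.0437×0.909×11.6) = 0.217 K/W
1/R_core = 1/R_stud + 1/R_cav → R_core = 0.001763 K/W
R_outer = 0.013/(1.05×11.6) = 0.001067 K/W
R_total = 0.003971 K/W
Q = ΔT/R_total = 32/0.003971

Q ≈ 8060 W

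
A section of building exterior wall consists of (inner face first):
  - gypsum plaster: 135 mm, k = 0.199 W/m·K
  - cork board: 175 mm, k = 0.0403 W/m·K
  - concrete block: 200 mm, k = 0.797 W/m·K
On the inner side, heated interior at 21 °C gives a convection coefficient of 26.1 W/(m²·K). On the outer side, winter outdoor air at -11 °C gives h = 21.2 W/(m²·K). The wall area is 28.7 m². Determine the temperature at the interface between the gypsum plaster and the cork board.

T ≈ 16.7 °C

Model the wall as resistances in series:
R_inner film = 1/(h_i·A) = 1/(26.1×28.7) = 0.001335 K/W
R_gypsum plaster = L/(kA) = 0.135/(0.199×28.7) = 0.02364 K/W
R_cork board = L/(kA) = 0.175/(0.0403×28.7) = 0.1513 K/W
R_concrete block = L/(kA) = 0.2/(0.797×28.7) = 0.008744 K/W
R_outer film = 1/(h_o·A) = 1/(21.2×28.7) = 0.001644 K/W
R_total = 0.1867 K/W;  Q = ΔT/R_total = 32/0.1867 = 171.4 W
T_interface = T_inner − Q·ΣR(inner→interface) = 21 − 171×0.02497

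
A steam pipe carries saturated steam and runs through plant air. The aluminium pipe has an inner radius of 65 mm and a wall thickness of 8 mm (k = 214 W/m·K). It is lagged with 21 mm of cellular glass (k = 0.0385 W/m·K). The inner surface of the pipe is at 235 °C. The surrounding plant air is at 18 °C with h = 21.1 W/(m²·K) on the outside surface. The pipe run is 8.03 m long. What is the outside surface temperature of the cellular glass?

Treating each annulus and film as a series resistance:
R_aluminium pipe wall = ln(73/65)/(2π×214×8.03) = 1.075×10^-5 K/W
R_cellular glass = ln(94/73)/(2π×0.0385×8.03) = 0.1302 K/W
R_outer film = 1/(h_o·2πr_oL) = 1/(21.1×2π×0.094×8.03) = 0.009993 K/W
R_total = 0.1402 K/W
Q = ΔT/R_total = 217/0.1402
Q = 1550 W
T_interface = T_inner − Q·ΣR(inner→interface) = 235 − 1550×0.1302

T ≈ 33.5 °C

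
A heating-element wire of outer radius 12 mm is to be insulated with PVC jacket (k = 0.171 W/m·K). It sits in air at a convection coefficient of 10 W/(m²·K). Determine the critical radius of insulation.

r_cr ≈ 17.1 mm

For a cylinder r_cr = k/h = 0.171/10
r_cr = 17.1 mm; since the bare radius (12 mm) is below r_cr, adding a thin layer of insulation will *increase* heat loss.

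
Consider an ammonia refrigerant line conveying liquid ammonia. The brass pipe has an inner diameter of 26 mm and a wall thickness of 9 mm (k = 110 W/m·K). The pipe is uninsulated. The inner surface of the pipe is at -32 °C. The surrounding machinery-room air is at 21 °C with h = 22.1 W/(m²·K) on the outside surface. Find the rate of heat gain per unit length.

q′ ≈ 162 W/m

Cylindrical conduction, so R = ln(r₂/r₁)/(2πkL) per layer, in series:
R_brass pipe wall = ln(22/13)/(2π×110×1) = 7.612×10^-4 K/W
R_outer film = 1/(h_o·2πr_oL) = 1/(22.1×2π×0.022×1) = 0.3273 K/W
R_total = 0.3281 K/W
Q = ΔT/R_total = 53/0.3281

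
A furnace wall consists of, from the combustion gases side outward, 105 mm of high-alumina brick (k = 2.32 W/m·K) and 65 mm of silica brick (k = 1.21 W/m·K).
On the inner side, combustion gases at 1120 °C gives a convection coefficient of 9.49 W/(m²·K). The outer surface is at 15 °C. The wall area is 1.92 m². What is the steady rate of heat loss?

Model the wall as resistances in series:
R_inner film = 1/(h_i·A) = 1/(9.49×1.92) = 0.05488 K/W
R_high-alumina brick = L/(kA) = 0.105/(2.32×1.92) = 0.02357 K/W
R_silica brick = L/(kA) = 0.065/(1.21×1.92) = 0.02798 K/W
R_total = 0.1064 K/W
Q = ΔT / R_total = 1105 / 0.1064

Q ≈ 10400 W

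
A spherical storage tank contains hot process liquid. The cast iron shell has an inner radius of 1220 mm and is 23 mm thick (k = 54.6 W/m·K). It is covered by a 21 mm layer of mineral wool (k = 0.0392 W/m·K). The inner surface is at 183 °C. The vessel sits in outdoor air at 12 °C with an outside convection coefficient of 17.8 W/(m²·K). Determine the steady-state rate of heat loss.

Radial (spherical) resistances in series:
R_cast iron shell = (1/1.22 − 1/1.243)/(4π×54.6) = 2.211×10^-5 K/W
R_mineral wool = (1/1.243 − 1/1.264)/(4π×0.0392) = 0.02713 K/W
R_outer film = 1/(h·4πr_o²) = 1/(17.8×4π×1.264²) = 0.002798 K/W
R_total = 0.02995 K/W
Q = ΔT/R_total = 171/0.02995

Q ≈ 5710 W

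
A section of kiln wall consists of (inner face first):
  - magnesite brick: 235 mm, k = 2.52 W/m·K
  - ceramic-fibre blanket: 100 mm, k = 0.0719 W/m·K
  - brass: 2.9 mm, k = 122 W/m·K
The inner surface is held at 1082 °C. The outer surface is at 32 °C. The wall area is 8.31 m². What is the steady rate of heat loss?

Using the resistance-network approach (series):
R_magnesite brick = L/(kA) = 0.235/(2.52×8.31) = 0.01122 K/W
R_ceramic-fibre blanket = L/(kA) = 0.1/(0.0719×8.31) = 0.1674 K/W
R_brass = L/(kA) = 0.0029/(122×8.31) = 2.86×10^-6 K/W
R_total = 0.1786 K/W
Q = ΔT / R_total = 1050 / 0.1786

Q ≈ 5880 W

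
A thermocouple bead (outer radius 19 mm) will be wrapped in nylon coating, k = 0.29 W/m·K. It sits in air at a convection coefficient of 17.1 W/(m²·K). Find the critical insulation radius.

For a sphere r_cr = 2k/h = 2×0.29/17.1
r_cr = 33.9 mm; since the bare radius (19 mm) is below r_cr, adding a thin layer of insulation will *increase* heat loss.

r_cr ≈ 33.9 mm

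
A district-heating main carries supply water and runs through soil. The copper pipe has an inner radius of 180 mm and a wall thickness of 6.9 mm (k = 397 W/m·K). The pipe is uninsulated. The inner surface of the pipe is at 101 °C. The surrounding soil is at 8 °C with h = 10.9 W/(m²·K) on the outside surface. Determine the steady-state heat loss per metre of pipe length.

q′ ≈ 1190 W/m

For a radial system each layer contributes R = ln(r_out/r_in)/(2πkL); films add R = 1/(hA).
R_copper pipe wall = ln(186.9/180)/(2π×397×1) = 1.508×10^-5 K/W
R_outer film = 1/(h_o·2πr_oL) = 1/(10.9×2π×0.1869×1) = 0.07812 K/W
R_total = 0.07814 K/W
Q = ΔT/R_total = 93/0.07814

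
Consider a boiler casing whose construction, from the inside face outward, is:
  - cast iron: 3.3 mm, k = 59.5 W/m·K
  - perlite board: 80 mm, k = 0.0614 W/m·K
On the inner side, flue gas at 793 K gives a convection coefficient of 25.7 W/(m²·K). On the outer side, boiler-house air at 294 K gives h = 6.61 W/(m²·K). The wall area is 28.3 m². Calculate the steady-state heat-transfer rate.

Model the wall as resistances in series:
R_inner film = 1/(h_i·A) = 1/(25.7×28.3) = 0.001375 K/W
R_cast iron = L/(kA) = 0.0033/(59.5×28.3) = 1.96×10^-6 K/W
R_perlite board = L/(kA) = 0.08/(0.0614×28.3) = 0.04604 K/W
R_outer film = 1/(h_o·A) = 1/(6.61×28.3) = 0.005346 K/W
R_total = 0.05276 K/W
Q = ΔT / R_total = 499 / 0.05276

Q ≈ 9460 W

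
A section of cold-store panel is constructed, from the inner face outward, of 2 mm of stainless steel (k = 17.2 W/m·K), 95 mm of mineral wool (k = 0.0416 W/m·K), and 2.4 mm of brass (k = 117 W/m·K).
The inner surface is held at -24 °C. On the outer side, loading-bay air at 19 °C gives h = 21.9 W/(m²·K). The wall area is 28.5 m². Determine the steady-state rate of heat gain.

Thermal resistances in series:
R_stainless steel = L/(kA) = 0.002/(17.2×28.5) = 4.08×10^-6 K/W
R_mineral wool = L/(kA) = 0.095/(0.0416×28.5) = 0.08013 K/W
R_brass = L/(kA) = 0.0024/(117×28.5) = 7.197×10^-7 K/W
R_outer film = 1/(h_o·A) = 1/(21.9×28.5) = 0.001602 K/W
R_total = 0.08174 K/W
Q = ΔT / R_total = 43 / 0.08174

Q ≈ 526 W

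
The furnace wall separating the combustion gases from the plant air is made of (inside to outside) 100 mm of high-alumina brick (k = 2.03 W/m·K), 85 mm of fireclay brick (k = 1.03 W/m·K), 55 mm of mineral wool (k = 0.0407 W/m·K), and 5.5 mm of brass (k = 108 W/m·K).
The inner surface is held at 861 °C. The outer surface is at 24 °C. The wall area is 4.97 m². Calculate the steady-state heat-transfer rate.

Thermal resistances in series:
R_high-alumina brick = L/(kA) = 0.1/(2.03×4.97) = 0.009912 K/W
R_fireclay brick = L/(kA) = 0.085/(1.03×4.97) = 0.0166 K/W
R_mineral wool = L/(kA) = 0.055/(0.0407×4.97) = 0.2719 K/W
R_brass = L/(kA) = 0.0055/(108×4.97) = 1.025×10^-5 K/W
R_total = 0.2984 K/W
Q = ΔT / R_total = 837 / 0.2984

Q ≈ 2800 W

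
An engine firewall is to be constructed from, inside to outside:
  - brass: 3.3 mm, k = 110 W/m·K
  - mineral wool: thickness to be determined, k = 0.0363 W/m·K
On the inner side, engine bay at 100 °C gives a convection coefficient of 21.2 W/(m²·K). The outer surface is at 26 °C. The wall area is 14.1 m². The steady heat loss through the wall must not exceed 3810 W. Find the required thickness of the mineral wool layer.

L ≈ 8.23 mm

Model the wall as resistances in series:
R_inner film = 1/(h_i·A) = 1/(21.2×14.1) = 0.003345 K/W
R_brass = L/(kA) = 0.0033/(110×14.1) = 2.128×10^-6 K/W
Sum of the known resistances R_other = 0.003348 K/W
Required total resistance R_tot = ΔT/Q_allow = 74/3810 = 0.01942 K/W
R_mineral wool = R_tot − R_other = 0.01608 K/W
L = R·k·A = 0.01608×0.0363×14.1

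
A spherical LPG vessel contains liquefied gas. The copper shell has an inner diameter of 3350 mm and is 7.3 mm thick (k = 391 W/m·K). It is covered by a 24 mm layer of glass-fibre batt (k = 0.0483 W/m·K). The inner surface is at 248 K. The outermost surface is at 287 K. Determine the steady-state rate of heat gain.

For a spherical shell R = (1/r₁ − 1/r₂)/(4πk); film R = 1/(h·4πr²). In series:
R_copper shell = (1/1.675 − 1/1.6823)/(4π×391) = 5.273×10^-7 K/W
R_glass-fibre batt = (1/1.6823 − 1/1.7063)/(4π×0.0483) = 0.01378 K/W
R_total = 0.01378 K/W
Q = ΔT/R_total = 39/0.01378

Q ≈ 2830 W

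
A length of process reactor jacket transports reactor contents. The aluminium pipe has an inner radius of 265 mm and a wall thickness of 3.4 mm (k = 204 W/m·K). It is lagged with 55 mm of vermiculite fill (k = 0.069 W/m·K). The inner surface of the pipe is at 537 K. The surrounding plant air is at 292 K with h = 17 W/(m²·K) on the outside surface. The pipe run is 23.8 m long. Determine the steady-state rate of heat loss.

For a radial system each layer contributes R = ln(r_out/r_in)/(2πkL); films add R = 1/(hA).
R_aluminium pipe wall = ln(268.4/265)/(2π×204×23.8) = 4.179×10^-7 K/W
R_vermiculite fill = ln(323.4/268.4)/(2π×0.069×23.8) = 0.01807 K/W
R_outer film = 1/(h_o·2πr_oL) = 1/(17×2π×0.3234×23.8) = 0.001216 K/W
R_total = 0.01928 K/W
Q = ΔT/R_total = 245/0.01928

Q ≈ 12700 W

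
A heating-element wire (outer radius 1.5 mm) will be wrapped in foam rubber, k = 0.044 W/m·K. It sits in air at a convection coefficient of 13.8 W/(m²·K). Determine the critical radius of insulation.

For a cylinder r_cr = k/h = 0.044/13.8
r_cr = 3.19 mm; since the bare radius (1.5 mm) is below r_cr, adding a thin layer of insulation will *increase* heat loss.

r_cr ≈ 3.19 mm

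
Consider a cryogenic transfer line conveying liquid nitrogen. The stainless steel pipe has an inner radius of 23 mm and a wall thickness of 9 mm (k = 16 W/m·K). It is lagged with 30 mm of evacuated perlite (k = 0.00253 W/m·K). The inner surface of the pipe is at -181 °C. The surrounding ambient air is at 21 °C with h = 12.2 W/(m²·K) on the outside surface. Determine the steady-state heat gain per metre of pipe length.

q′ ≈ 4.83 W/m

For a radial system each layer contributes R = ln(r_out/r_in)/(2πkL); films add R = 1/(hA).
R_stainless steel pipe wall = ln(32/23)/(2π×16×1) = 0.003285 K/W
R_evacuated perlite = ln(62/32)/(2π×0.00253×1) = 41.61 K/W
R_outer film = 1/(h_o·2πr_oL) = 1/(12.2×2π×0.062×1) = 0.2104 K/W
R_total = 41.82 K/W
Q = ΔT/R_total = 202/41.82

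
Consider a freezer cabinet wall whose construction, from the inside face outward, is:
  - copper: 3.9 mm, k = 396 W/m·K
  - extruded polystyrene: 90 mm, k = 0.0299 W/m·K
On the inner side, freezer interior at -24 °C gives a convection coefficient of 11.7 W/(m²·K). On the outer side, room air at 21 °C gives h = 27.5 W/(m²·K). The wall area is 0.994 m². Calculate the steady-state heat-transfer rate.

Q ≈ 14.3 W

Thermal resistances in series:
R_inner film = 1/(h_i·A) = 1/(11.7×0.994) = 0.08599 K/W
R_copper = L/(kA) = 0.0039/(396×0.994) = 9.908×10^-6 K/W
R_extruded polystyrene = L/(kA) = 0.09/(0.0299×0.994) = 3.028 K/W
R_outer film = 1/(h_o·A) = 1/(27.5×0.994) = 0.03658 K/W
R_total = 3.151 K/W
Q = ΔT / R_total = 45 / 3.151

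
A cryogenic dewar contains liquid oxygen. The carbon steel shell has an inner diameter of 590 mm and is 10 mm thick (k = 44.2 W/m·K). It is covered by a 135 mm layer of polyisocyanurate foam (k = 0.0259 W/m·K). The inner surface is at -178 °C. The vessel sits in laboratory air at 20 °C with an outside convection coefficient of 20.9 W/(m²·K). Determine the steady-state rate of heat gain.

Radial (spherical) resistances in series:
R_carbon steel shell = (1/0.295 − 1/0.305)/(4π×44.2) = 2.001×10^-4 K/W
R_polyisocyanurate foam = (1/0.305 − 1/0.44)/(4π×0.0259) = 3.091 K/W
R_outer film = 1/(h·4πr_o²) = 1/(20.9×4π×0.44²) = 0.01967 K/W
R_total = 3.111 K/W
Q = ΔT/R_total = 198/3.111

Q ≈ 63.7 W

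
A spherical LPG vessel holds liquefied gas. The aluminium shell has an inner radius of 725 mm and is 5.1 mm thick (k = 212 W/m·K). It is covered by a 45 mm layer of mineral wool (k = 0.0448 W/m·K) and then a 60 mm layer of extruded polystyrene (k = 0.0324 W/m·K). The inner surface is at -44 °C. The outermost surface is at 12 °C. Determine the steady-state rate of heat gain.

Radial (spherical) resistances in series:
R_aluminium shell = (1/0.725 − 1/0.7301)/(4π×212) = 3.617×10^-6 K/W
R_mineral wool = (1/0.7301 − 1/0.7751)/(4π×0.0448) = 0.1412 K/W
R_extruded polystyrene = (1/0.7751 − 1/0.8351)/(4π×0.0324) = 0.2277 K/W
R_total = 0.3689 K/W
Q = ΔT/R_total = 56/0.3689

Q ≈ 152 W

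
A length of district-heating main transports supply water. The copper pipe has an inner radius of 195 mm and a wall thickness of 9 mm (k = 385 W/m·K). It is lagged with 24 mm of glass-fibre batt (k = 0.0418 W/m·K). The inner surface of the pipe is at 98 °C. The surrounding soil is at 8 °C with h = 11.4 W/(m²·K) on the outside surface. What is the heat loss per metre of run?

Treating each annulus and film as a series resistance:
R_copper pipe wall = ln(204/195)/(2π×385×1) = 1.865×10^-5 K/W
R_glass-fibre batt = ln(228/204)/(2π×0.0418×1) = 0.4235 K/W
R_outer film = 1/(h_o·2πr_oL) = 1/(11.4×2π×0.228×1) = 0.06123 K/W
R_total = 0.4847 K/W
Q = ΔT/R_total = 90/0.4847

q′ ≈ 186 W/m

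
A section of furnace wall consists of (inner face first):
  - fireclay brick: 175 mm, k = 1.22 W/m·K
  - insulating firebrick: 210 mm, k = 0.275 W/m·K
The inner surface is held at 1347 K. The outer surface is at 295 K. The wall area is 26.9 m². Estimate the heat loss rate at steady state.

Q ≈ 31200 W

Model the wall as resistances in series:
R_fireclay brick = L/(kA) = 0.175/(1.22×26.9) = 0.005332 K/W
R_insulating firebrick = L/(kA) = 0.21/(0.275×26.9) = 0.02839 K/W
R_total = 0.03372 K/W
Q = ΔT / R_total = 1052 / 0.03372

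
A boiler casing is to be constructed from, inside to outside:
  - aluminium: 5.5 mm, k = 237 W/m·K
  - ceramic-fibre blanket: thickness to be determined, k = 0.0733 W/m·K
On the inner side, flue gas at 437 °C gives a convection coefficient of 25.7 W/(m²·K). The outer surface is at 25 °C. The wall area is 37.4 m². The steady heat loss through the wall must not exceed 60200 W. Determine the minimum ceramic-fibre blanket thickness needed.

Treating each layer as a thermal resistance in series:
R_inner film = 1/(h_i·A) = 1/(25.7×37.4) = 0.00104 K/W
R_aluminium = L/(kA) = 0.0055/(237×37.4) = 6.205×10^-7 K/W
Sum of the known resistances R_other = 0.001041 K/W
Required total resistance R_tot = ΔT/Q_allow = 412/60200 = 0.006844 K/W
R_ceramic-fibre blanket = R_tot − R_other = 0.005803 K/W
L = R·k·A = 0.005803×0.0733×37.4

L ≈ 15.9 mm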